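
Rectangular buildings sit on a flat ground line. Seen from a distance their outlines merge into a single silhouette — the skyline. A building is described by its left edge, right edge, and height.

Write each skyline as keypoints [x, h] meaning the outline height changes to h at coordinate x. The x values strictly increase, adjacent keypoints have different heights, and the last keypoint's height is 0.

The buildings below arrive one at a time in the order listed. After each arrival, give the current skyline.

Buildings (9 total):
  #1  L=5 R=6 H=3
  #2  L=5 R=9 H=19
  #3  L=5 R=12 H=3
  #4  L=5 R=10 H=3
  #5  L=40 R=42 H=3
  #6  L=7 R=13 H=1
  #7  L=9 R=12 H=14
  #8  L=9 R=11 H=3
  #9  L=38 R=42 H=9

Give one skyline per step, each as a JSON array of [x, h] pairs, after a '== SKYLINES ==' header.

== SKYLINES ==
[[5,3],[6,0]]
[[5,19],[9,0]]
[[5,19],[9,3],[12,0]]
[[5,19],[9,3],[12,0]]
[[5,19],[9,3],[12,0],[40,3],[42,0]]
[[5,19],[9,3],[12,1],[13,0],[40,3],[42,0]]
[[5,19],[9,14],[12,1],[13,0],[40,3],[42,0]]
[[5,19],[9,14],[12,1],[13,0],[40,3],[42,0]]
[[5,19],[9,14],[12,1],[13,0],[38,9],[42,0]]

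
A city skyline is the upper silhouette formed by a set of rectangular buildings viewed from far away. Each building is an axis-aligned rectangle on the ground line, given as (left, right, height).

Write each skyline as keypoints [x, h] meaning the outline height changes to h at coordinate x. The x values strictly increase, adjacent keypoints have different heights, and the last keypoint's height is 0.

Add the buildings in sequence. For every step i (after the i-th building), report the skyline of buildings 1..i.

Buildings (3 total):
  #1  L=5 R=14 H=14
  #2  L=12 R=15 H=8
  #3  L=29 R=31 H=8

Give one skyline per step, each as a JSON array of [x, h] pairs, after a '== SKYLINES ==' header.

== SKYLINES ==
[[5,14],[14,0]]
[[5,14],[14,8],[15,0]]
[[5,14],[14,8],[15,0],[29,8],[31,0]]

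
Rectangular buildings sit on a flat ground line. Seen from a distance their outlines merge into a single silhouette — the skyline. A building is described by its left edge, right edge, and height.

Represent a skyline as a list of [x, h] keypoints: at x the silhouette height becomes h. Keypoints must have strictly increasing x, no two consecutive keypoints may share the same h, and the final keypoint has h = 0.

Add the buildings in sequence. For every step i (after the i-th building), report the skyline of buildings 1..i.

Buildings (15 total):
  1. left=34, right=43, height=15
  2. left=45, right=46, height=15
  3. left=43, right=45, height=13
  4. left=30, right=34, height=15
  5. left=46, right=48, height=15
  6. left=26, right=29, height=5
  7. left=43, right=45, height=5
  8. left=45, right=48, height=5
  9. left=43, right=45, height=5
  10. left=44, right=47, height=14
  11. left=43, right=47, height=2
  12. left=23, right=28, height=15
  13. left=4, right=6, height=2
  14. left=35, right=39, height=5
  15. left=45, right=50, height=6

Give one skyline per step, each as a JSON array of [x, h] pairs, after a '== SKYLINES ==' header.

== SKYLINES ==
[[34,15],[43,0]]
[[34,15],[43,0],[45,15],[46,0]]
[[34,15],[43,13],[45,15],[46,0]]
[[30,15],[43,13],[45,15],[46,0]]
[[30,15],[43,13],[45,15],[48,0]]
[[26,5],[29,0],[30,15],[43,13],[45,15],[48,0]]
[[26,5],[29,0],[30,15],[43,13],[45,15],[48,0]]
[[26,5],[29,0],[30,15],[43,13],[45,15],[48,0]]
[[26,5],[29,0],[30,15],[43,13],[45,15],[48,0]]
[[26,5],[29,0],[30,15],[43,13],[44,14],[45,15],[48,0]]
[[26,5],[29,0],[30,15],[43,13],[44,14],[45,15],[48,0]]
[[23,15],[28,5],[29,0],[30,15],[43,13],[44,14],[45,15],[48,0]]
[[4,2],[6,0],[23,15],[28,5],[29,0],[30,15],[43,13],[44,14],[45,15],[48,0]]
[[4,2],[6,0],[23,15],[28,5],[29,0],[30,15],[43,13],[44,14],[45,15],[48,0]]
[[4,2],[6,0],[23,15],[28,5],[29,0],[30,15],[43,13],[44,14],[45,15],[48,6],[50,0]]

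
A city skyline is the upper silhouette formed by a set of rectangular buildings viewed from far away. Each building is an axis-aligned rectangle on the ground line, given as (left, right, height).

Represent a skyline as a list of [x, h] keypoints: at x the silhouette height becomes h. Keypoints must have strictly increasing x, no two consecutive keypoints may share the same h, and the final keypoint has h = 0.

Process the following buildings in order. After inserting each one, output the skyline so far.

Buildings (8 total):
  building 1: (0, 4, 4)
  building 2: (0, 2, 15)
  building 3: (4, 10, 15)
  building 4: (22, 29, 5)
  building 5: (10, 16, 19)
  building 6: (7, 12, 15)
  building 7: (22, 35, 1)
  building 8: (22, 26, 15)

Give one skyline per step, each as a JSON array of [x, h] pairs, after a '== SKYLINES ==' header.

== SKYLINES ==
[[0,4],[4,0]]
[[0,15],[2,4],[4,0]]
[[0,15],[2,4],[4,15],[10,0]]
[[0,15],[2,4],[4,15],[10,0],[22,5],[29,0]]
[[0,15],[2,4],[4,15],[10,19],[16,0],[22,5],[29,0]]
[[0,15],[2,4],[4,15],[10,19],[16,0],[22,5],[29,0]]
[[0,15],[2,4],[4,15],[10,19],[16,0],[22,5],[29,1],[35,0]]
[[0,15],[2,4],[4,15],[10,19],[16,0],[22,15],[26,5],[29,1],[35,0]]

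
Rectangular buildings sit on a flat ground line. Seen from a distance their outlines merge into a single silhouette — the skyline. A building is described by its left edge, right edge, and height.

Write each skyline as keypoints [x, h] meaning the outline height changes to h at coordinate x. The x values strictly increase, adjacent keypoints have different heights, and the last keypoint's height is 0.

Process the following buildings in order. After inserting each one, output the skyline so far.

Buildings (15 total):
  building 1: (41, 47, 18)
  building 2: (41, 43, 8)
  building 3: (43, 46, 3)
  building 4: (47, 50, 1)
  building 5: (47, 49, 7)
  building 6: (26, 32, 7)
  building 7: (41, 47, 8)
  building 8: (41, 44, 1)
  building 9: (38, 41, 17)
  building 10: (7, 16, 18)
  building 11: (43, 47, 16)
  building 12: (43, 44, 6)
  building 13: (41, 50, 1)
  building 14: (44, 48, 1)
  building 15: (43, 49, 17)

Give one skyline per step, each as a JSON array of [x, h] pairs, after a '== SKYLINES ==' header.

== SKYLINES ==
[[41,18],[47,0]]
[[41,18],[47,0]]
[[41,18],[47,0]]
[[41,18],[47,1],[50,0]]
[[41,18],[47,7],[49,1],[50,0]]
[[26,7],[32,0],[41,18],[47,7],[49,1],[50,0]]
[[26,7],[32,0],[41,18],[47,7],[49,1],[50,0]]
[[26,7],[32,0],[41,18],[47,7],[49,1],[50,0]]
[[26,7],[32,0],[38,17],[41,18],[47,7],[49,1],[50,0]]
[[7,18],[16,0],[26,7],[32,0],[38,17],[41,18],[47,7],[49,1],[50,0]]
[[7,18],[16,0],[26,7],[32,0],[38,17],[41,18],[47,7],[49,1],[50,0]]
[[7,18],[16,0],[26,7],[32,0],[38,17],[41,18],[47,7],[49,1],[50,0]]
[[7,18],[16,0],[26,7],[32,0],[38,17],[41,18],[47,7],[49,1],[50,0]]
[[7,18],[16,0],[26,7],[32,0],[38,17],[41,18],[47,7],[49,1],[50,0]]
[[7,18],[16,0],[26,7],[32,0],[38,17],[41,18],[47,17],[49,1],[50,0]]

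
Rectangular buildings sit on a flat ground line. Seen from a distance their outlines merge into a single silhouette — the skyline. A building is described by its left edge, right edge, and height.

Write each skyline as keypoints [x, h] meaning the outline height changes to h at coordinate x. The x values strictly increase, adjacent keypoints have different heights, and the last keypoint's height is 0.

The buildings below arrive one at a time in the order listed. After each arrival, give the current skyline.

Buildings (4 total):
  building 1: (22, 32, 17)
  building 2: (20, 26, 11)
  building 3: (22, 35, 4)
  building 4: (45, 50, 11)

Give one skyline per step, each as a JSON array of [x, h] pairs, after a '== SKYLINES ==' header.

== SKYLINES ==
[[22,17],[32,0]]
[[20,11],[22,17],[32,0]]
[[20,11],[22,17],[32,4],[35,0]]
[[20,11],[22,17],[32,4],[35,0],[45,11],[50,0]]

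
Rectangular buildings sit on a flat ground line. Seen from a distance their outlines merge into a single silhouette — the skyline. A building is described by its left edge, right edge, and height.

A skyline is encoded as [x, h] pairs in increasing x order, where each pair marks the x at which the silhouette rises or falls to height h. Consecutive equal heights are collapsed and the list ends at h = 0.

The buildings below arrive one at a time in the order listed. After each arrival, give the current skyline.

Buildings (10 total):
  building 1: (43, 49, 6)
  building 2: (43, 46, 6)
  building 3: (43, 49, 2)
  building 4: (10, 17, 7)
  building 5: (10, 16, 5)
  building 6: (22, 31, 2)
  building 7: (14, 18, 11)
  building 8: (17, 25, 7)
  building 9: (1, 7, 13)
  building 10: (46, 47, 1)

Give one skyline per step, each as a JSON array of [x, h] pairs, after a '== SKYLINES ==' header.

== SKYLINES ==
[[43,6],[49,0]]
[[43,6],[49,0]]
[[43,6],[49,0]]
[[10,7],[17,0],[43,6],[49,0]]
[[10,7],[17,0],[43,6],[49,0]]
[[10,7],[17,0],[22,2],[31,0],[43,6],[49,0]]
[[10,7],[14,11],[18,0],[22,2],[31,0],[43,6],[49,0]]
[[10,7],[14,11],[18,7],[25,2],[31,0],[43,6],[49,0]]
[[1,13],[7,0],[10,7],[14,11],[18,7],[25,2],[31,0],[43,6],[49,0]]
[[1,13],[7,0],[10,7],[14,11],[18,7],[25,2],[31,0],[43,6],[49,0]]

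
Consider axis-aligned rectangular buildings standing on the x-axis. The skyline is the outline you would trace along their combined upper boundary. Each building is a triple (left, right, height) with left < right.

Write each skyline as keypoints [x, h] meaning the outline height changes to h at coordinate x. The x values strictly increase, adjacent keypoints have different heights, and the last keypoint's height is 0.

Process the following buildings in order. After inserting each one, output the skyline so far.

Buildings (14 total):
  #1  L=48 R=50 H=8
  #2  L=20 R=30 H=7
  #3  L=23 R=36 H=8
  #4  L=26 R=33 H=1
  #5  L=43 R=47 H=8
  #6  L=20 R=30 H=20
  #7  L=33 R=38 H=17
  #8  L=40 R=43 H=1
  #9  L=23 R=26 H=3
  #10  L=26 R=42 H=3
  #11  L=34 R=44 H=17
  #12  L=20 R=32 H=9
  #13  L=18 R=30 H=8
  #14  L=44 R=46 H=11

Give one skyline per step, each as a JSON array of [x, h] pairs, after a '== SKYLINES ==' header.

== SKYLINES ==
[[48,8],[50,0]]
[[20,7],[30,0],[48,8],[50,0]]
[[20,7],[23,8],[36,0],[48,8],[50,0]]
[[20,7],[23,8],[36,0],[48,8],[50,0]]
[[20,7],[23,8],[36,0],[43,8],[47,0],[48,8],[50,0]]
[[20,20],[30,8],[36,0],[43,8],[47,0],[48,8],[50,0]]
[[20,20],[30,8],[33,17],[38,0],[43,8],[47,0],[48,8],[50,0]]
[[20,20],[30,8],[33,17],[38,0],[40,1],[43,8],[47,0],[48,8],[50,0]]
[[20,20],[30,8],[33,17],[38,0],[40,1],[43,8],[47,0],[48,8],[50,0]]
[[20,20],[30,8],[33,17],[38,3],[42,1],[43,8],[47,0],[48,8],[50,0]]
[[20,20],[30,8],[33,17],[44,8],[47,0],[48,8],[50,0]]
[[20,20],[30,9],[32,8],[33,17],[44,8],[47,0],[48,8],[50,0]]
[[18,8],[20,20],[30,9],[32,8],[33,17],[44,8],[47,0],[48,8],[50,0]]
[[18,8],[20,20],[30,9],[32,8],[33,17],[44,11],[46,8],[47,0],[48,8],[50,0]]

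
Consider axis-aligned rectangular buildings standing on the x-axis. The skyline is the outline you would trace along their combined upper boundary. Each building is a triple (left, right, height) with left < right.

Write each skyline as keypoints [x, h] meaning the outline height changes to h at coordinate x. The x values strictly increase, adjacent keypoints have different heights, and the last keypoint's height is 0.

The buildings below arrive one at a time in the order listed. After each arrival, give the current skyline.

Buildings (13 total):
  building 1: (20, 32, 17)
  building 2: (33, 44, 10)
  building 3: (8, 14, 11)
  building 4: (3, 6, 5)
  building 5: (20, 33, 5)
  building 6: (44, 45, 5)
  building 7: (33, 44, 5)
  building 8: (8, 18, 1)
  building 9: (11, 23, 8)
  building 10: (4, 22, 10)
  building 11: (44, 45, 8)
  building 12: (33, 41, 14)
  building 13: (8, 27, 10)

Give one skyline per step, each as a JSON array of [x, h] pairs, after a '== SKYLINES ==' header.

== SKYLINES ==
[[20,17],[32,0]]
[[20,17],[32,0],[33,10],[44,0]]
[[8,11],[14,0],[20,17],[32,0],[33,10],[44,0]]
[[3,5],[6,0],[8,11],[14,0],[20,17],[32,0],[33,10],[44,0]]
[[3,5],[6,0],[8,11],[14,0],[20,17],[32,5],[33,10],[44,0]]
[[3,5],[6,0],[8,11],[14,0],[20,17],[32,5],[33,10],[44,5],[45,0]]
[[3,5],[6,0],[8,11],[14,0],[20,17],[32,5],[33,10],[44,5],[45,0]]
[[3,5],[6,0],[8,11],[14,1],[18,0],[20,17],[32,5],[33,10],[44,5],[45,0]]
[[3,5],[6,0],[8,11],[14,8],[20,17],[32,5],[33,10],[44,5],[45,0]]
[[3,5],[4,10],[8,11],[14,10],[20,17],[32,5],[33,10],[44,5],[45,0]]
[[3,5],[4,10],[8,11],[14,10],[20,17],[32,5],[33,10],[44,8],[45,0]]
[[3,5],[4,10],[8,11],[14,10],[20,17],[32,5],[33,14],[41,10],[44,8],[45,0]]
[[3,5],[4,10],[8,11],[14,10],[20,17],[32,5],[33,14],[41,10],[44,8],[45,0]]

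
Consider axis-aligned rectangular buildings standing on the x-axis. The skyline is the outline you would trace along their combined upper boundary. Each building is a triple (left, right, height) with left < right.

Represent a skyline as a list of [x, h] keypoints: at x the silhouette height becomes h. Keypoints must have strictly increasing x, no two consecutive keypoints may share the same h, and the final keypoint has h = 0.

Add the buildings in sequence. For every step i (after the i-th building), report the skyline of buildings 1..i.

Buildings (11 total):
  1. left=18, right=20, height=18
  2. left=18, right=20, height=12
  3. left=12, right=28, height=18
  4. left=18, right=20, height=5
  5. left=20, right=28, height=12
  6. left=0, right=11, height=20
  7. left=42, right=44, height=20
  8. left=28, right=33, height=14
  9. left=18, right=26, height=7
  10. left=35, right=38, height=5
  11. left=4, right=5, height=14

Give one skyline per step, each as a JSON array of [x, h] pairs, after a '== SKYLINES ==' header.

== SKYLINES ==
[[18,18],[20,0]]
[[18,18],[20,0]]
[[12,18],[28,0]]
[[12,18],[28,0]]
[[12,18],[28,0]]
[[0,20],[11,0],[12,18],[28,0]]
[[0,20],[11,0],[12,18],[28,0],[42,20],[44,0]]
[[0,20],[11,0],[12,18],[28,14],[33,0],[42,20],[44,0]]
[[0,20],[11,0],[12,18],[28,14],[33,0],[42,20],[44,0]]
[[0,20],[11,0],[12,18],[28,14],[33,0],[35,5],[38,0],[42,20],[44,0]]
[[0,20],[11,0],[12,18],[28,14],[33,0],[35,5],[38,0],[42,20],[44,0]]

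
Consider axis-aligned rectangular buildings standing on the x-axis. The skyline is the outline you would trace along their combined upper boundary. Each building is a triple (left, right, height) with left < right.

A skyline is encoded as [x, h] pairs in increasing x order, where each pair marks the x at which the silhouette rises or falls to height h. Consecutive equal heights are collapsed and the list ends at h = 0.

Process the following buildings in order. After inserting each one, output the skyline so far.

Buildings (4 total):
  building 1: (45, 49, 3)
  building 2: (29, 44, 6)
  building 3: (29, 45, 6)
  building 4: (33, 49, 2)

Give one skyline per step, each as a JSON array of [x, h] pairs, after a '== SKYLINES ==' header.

== SKYLINES ==
[[45,3],[49,0]]
[[29,6],[44,0],[45,3],[49,0]]
[[29,6],[45,3],[49,0]]
[[29,6],[45,3],[49,0]]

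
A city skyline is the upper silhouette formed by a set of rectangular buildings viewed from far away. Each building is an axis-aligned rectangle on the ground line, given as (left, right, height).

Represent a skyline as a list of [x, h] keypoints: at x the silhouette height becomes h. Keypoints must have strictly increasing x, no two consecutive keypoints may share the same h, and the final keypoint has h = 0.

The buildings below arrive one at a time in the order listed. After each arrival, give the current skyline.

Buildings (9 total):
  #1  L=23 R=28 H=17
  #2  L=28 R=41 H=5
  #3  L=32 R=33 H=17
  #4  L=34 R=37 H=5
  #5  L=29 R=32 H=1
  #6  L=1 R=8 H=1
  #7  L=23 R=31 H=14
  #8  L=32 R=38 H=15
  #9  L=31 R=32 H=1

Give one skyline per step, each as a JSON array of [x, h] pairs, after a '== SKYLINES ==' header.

== SKYLINES ==
[[23,17],[28,0]]
[[23,17],[28,5],[41,0]]
[[23,17],[28,5],[32,17],[33,5],[41,0]]
[[23,17],[28,5],[32,17],[33,5],[41,0]]
[[23,17],[28,5],[32,17],[33,5],[41,0]]
[[1,1],[8,0],[23,17],[28,5],[32,17],[33,5],[41,0]]
[[1,1],[8,0],[23,17],[28,14],[31,5],[32,17],[33,5],[41,0]]
[[1,1],[8,0],[23,17],[28,14],[31,5],[32,17],[33,15],[38,5],[41,0]]
[[1,1],[8,0],[23,17],[28,14],[31,5],[32,17],[33,15],[38,5],[41,0]]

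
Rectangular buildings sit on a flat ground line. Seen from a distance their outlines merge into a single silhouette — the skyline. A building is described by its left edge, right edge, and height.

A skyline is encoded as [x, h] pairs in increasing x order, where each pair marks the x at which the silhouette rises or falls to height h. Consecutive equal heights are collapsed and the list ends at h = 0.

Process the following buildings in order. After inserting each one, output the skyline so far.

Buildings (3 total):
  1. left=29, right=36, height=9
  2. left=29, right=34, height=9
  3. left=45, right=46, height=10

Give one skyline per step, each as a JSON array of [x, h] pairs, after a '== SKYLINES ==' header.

== SKYLINES ==
[[29,9],[36,0]]
[[29,9],[36,0]]
[[29,9],[36,0],[45,10],[46,0]]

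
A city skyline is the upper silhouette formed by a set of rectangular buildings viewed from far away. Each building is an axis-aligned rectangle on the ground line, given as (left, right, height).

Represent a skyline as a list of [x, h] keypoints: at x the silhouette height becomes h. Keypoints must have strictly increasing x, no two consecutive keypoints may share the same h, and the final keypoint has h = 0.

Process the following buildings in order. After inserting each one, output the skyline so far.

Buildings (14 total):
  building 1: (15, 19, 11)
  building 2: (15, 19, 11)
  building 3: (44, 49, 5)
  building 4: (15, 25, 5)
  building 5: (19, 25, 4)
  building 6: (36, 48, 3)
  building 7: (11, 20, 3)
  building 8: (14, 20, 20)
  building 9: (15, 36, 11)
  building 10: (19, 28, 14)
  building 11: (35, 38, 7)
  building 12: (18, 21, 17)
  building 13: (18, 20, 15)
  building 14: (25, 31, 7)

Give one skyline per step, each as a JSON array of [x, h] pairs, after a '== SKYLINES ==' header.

== SKYLINES ==
[[15,11],[19,0]]
[[15,11],[19,0]]
[[15,11],[19,0],[44,5],[49,0]]
[[15,11],[19,5],[25,0],[44,5],[49,0]]
[[15,11],[19,5],[25,0],[44,5],[49,0]]
[[15,11],[19,5],[25,0],[36,3],[44,5],[49,0]]
[[11,3],[15,11],[19,5],[25,0],[36,3],[44,5],[49,0]]
[[11,3],[14,20],[20,5],[25,0],[36,3],[44,5],[49,0]]
[[11,3],[14,20],[20,11],[36,3],[44,5],[49,0]]
[[11,3],[14,20],[20,14],[28,11],[36,3],[44,5],[49,0]]
[[11,3],[14,20],[20,14],[28,11],[36,7],[38,3],[44,5],[49,0]]
[[11,3],[14,20],[20,17],[21,14],[28,11],[36,7],[38,3],[44,5],[49,0]]
[[11,3],[14,20],[20,17],[21,14],[28,11],[36,7],[38,3],[44,5],[49,0]]
[[11,3],[14,20],[20,17],[21,14],[28,11],[36,7],[38,3],[44,5],[49,0]]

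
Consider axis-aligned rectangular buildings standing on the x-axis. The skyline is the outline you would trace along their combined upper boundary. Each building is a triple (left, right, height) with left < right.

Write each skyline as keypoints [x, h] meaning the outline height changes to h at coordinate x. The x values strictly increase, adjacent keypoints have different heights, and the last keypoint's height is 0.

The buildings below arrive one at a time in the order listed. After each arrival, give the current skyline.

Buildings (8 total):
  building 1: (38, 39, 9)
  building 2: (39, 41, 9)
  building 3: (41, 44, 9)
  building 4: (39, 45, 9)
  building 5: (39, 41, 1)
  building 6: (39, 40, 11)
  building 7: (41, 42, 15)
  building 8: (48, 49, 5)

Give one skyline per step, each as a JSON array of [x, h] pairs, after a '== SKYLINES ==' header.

== SKYLINES ==
[[38,9],[39,0]]
[[38,9],[41,0]]
[[38,9],[44,0]]
[[38,9],[45,0]]
[[38,9],[45,0]]
[[38,9],[39,11],[40,9],[45,0]]
[[38,9],[39,11],[40,9],[41,15],[42,9],[45,0]]
[[38,9],[39,11],[40,9],[41,15],[42,9],[45,0],[48,5],[49,0]]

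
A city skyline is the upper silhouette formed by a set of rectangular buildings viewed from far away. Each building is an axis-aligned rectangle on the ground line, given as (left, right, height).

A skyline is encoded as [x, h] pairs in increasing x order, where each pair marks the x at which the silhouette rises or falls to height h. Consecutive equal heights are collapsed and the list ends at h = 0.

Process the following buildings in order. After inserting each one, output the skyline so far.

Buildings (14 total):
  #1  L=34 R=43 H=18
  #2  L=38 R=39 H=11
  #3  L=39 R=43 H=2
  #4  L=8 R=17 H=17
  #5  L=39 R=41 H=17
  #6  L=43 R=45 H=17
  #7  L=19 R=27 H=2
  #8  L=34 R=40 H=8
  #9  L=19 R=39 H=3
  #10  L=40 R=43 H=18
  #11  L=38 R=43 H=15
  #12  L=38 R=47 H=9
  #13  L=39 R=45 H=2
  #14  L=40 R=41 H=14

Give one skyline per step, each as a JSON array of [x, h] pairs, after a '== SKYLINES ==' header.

== SKYLINES ==
[[34,18],[43,0]]
[[34,18],[43,0]]
[[34,18],[43,0]]
[[8,17],[17,0],[34,18],[43,0]]
[[8,17],[17,0],[34,18],[43,0]]
[[8,17],[17,0],[34,18],[43,17],[45,0]]
[[8,17],[17,0],[19,2],[27,0],[34,18],[43,17],[45,0]]
[[8,17],[17,0],[19,2],[27,0],[34,18],[43,17],[45,0]]
[[8,17],[17,0],[19,3],[34,18],[43,17],[45,0]]
[[8,17],[17,0],[19,3],[34,18],[43,17],[45,0]]
[[8,17],[17,0],[19,3],[34,18],[43,17],[45,0]]
[[8,17],[17,0],[19,3],[34,18],[43,17],[45,9],[47,0]]
[[8,17],[17,0],[19,3],[34,18],[43,17],[45,9],[47,0]]
[[8,17],[17,0],[19,3],[34,18],[43,17],[45,9],[47,0]]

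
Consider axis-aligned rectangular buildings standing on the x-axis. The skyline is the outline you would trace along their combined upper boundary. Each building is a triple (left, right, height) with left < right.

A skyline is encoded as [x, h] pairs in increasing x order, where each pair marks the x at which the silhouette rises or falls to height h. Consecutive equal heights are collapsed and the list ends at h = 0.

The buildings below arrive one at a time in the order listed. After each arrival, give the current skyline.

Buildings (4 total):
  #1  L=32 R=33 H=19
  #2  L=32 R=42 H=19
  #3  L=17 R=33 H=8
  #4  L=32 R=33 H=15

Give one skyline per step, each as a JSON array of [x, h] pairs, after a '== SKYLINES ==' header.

== SKYLINES ==
[[32,19],[33,0]]
[[32,19],[42,0]]
[[17,8],[32,19],[42,0]]
[[17,8],[32,19],[42,0]]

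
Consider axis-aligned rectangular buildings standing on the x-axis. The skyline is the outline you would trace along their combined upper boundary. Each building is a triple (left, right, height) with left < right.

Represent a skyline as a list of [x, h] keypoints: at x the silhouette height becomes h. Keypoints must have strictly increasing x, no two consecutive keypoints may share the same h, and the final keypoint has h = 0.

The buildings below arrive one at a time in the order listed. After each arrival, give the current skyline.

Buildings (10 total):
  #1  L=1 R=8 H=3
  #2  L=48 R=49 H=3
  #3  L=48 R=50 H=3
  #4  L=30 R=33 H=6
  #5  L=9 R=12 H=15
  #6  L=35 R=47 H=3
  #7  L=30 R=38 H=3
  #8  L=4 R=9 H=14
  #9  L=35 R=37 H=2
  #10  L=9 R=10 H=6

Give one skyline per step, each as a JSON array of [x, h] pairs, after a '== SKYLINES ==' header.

== SKYLINES ==
[[1,3],[8,0]]
[[1,3],[8,0],[48,3],[49,0]]
[[1,3],[8,0],[48,3],[50,0]]
[[1,3],[8,0],[30,6],[33,0],[48,3],[50,0]]
[[1,3],[8,0],[9,15],[12,0],[30,6],[33,0],[48,3],[50,0]]
[[1,3],[8,0],[9,15],[12,0],[30,6],[33,0],[35,3],[47,0],[48,3],[50,0]]
[[1,3],[8,0],[9,15],[12,0],[30,6],[33,3],[47,0],[48,3],[50,0]]
[[1,3],[4,14],[9,15],[12,0],[30,6],[33,3],[47,0],[48,3],[50,0]]
[[1,3],[4,14],[9,15],[12,0],[30,6],[33,3],[47,0],[48,3],[50,0]]
[[1,3],[4,14],[9,15],[12,0],[30,6],[33,3],[47,0],[48,3],[50,0]]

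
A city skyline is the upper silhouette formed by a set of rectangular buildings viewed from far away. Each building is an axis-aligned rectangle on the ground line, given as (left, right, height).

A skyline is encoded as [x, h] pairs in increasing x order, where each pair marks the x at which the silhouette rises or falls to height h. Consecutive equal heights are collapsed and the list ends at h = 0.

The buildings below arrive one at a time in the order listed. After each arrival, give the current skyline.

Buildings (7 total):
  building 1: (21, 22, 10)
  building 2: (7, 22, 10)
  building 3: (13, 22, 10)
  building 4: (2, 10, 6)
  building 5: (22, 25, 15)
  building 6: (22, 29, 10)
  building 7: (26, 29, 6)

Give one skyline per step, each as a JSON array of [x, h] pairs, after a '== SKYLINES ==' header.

== SKYLINES ==
[[21,10],[22,0]]
[[7,10],[22,0]]
[[7,10],[22,0]]
[[2,6],[7,10],[22,0]]
[[2,6],[7,10],[22,15],[25,0]]
[[2,6],[7,10],[22,15],[25,10],[29,0]]
[[2,6],[7,10],[22,15],[25,10],[29,0]]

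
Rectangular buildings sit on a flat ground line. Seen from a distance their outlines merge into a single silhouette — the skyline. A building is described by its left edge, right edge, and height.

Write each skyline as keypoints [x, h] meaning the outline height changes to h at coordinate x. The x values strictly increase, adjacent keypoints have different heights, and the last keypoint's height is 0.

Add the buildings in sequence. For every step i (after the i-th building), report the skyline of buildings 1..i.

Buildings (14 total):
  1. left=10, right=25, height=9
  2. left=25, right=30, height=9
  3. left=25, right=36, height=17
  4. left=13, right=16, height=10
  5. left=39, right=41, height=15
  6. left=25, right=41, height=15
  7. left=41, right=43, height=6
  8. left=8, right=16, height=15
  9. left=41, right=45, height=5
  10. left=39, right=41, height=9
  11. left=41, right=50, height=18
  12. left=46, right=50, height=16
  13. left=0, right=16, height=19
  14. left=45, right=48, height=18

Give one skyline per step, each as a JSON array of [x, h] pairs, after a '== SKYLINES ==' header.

== SKYLINES ==
[[10,9],[25,0]]
[[10,9],[30,0]]
[[10,9],[25,17],[36,0]]
[[10,9],[13,10],[16,9],[25,17],[36,0]]
[[10,9],[13,10],[16,9],[25,17],[36,0],[39,15],[41,0]]
[[10,9],[13,10],[16,9],[25,17],[36,15],[41,0]]
[[10,9],[13,10],[16,9],[25,17],[36,15],[41,6],[43,0]]
[[8,15],[16,9],[25,17],[36,15],[41,6],[43,0]]
[[8,15],[16,9],[25,17],[36,15],[41,6],[43,5],[45,0]]
[[8,15],[16,9],[25,17],[36,15],[41,6],[43,5],[45,0]]
[[8,15],[16,9],[25,17],[36,15],[41,18],[50,0]]
[[8,15],[16,9],[25,17],[36,15],[41,18],[50,0]]
[[0,19],[16,9],[25,17],[36,15],[41,18],[50,0]]
[[0,19],[16,9],[25,17],[36,15],[41,18],[50,0]]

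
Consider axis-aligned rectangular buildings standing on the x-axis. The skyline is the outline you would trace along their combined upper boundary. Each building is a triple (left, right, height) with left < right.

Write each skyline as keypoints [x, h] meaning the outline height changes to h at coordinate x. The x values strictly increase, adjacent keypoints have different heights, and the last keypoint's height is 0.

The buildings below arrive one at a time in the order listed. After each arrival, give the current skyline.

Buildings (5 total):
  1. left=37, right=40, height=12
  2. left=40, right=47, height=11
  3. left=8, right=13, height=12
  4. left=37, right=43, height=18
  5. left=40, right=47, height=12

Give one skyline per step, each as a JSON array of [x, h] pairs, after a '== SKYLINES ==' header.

== SKYLINES ==
[[37,12],[40,0]]
[[37,12],[40,11],[47,0]]
[[8,12],[13,0],[37,12],[40,11],[47,0]]
[[8,12],[13,0],[37,18],[43,11],[47,0]]
[[8,12],[13,0],[37,18],[43,12],[47,0]]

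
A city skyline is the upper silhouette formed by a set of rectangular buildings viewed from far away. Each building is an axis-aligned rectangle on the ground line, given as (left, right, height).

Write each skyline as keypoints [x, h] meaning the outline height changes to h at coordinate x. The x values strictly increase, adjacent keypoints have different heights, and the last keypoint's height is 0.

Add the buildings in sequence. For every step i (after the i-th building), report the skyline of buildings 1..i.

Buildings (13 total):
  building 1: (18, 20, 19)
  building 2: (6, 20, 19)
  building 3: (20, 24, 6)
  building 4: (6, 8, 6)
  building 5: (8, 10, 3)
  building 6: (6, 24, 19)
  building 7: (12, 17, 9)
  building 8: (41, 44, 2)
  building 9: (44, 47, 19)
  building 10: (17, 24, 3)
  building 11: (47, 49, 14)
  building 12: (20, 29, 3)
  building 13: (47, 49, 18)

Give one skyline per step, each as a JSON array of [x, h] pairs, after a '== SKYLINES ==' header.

== SKYLINES ==
[[18,19],[20,0]]
[[6,19],[20,0]]
[[6,19],[20,6],[24,0]]
[[6,19],[20,6],[24,0]]
[[6,19],[20,6],[24,0]]
[[6,19],[24,0]]
[[6,19],[24,0]]
[[6,19],[24,0],[41,2],[44,0]]
[[6,19],[24,0],[41,2],[44,19],[47,0]]
[[6,19],[24,0],[41,2],[44,19],[47,0]]
[[6,19],[24,0],[41,2],[44,19],[47,14],[49,0]]
[[6,19],[24,3],[29,0],[41,2],[44,19],[47,14],[49,0]]
[[6,19],[24,3],[29,0],[41,2],[44,19],[47,18],[49,0]]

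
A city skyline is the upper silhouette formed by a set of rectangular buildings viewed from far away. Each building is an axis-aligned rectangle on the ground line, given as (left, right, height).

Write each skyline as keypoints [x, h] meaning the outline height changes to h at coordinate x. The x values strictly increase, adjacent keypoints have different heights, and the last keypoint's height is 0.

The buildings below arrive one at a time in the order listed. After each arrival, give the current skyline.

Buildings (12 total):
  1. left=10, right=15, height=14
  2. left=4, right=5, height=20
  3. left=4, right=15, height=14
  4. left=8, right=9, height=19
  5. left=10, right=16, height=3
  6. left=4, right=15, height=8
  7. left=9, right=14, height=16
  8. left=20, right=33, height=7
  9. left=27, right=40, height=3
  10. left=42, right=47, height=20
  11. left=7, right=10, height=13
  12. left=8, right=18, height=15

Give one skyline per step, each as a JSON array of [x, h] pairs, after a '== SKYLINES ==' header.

== SKYLINES ==
[[10,14],[15,0]]
[[4,20],[5,0],[10,14],[15,0]]
[[4,20],[5,14],[15,0]]
[[4,20],[5,14],[8,19],[9,14],[15,0]]
[[4,20],[5,14],[8,19],[9,14],[15,3],[16,0]]
[[4,20],[5,14],[8,19],[9,14],[15,3],[16,0]]
[[4,20],[5,14],[8,19],[9,16],[14,14],[15,3],[16,0]]
[[4,20],[5,14],[8,19],[9,16],[14,14],[15,3],[16,0],[20,7],[33,0]]
[[4,20],[5,14],[8,19],[9,16],[14,14],[15,3],[16,0],[20,7],[33,3],[40,0]]
[[4,20],[5,14],[8,19],[9,16],[14,14],[15,3],[16,0],[20,7],[33,3],[40,0],[42,20],[47,0]]
[[4,20],[5,14],[8,19],[9,16],[14,14],[15,3],[16,0],[20,7],[33,3],[40,0],[42,20],[47,0]]
[[4,20],[5,14],[8,19],[9,16],[14,15],[18,0],[20,7],[33,3],[40,0],[42,20],[47,0]]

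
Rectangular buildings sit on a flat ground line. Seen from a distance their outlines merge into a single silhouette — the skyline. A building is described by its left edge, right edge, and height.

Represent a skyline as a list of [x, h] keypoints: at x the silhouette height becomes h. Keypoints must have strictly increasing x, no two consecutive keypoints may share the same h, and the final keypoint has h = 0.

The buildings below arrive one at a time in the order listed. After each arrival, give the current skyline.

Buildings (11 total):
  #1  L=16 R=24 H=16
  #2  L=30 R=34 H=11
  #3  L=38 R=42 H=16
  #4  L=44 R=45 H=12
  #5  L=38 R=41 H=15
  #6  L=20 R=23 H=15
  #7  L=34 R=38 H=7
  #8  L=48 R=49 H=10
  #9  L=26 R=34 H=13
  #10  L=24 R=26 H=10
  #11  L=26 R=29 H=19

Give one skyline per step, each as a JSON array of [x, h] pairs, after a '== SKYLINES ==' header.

== SKYLINES ==
[[16,16],[24,0]]
[[16,16],[24,0],[30,11],[34,0]]
[[16,16],[24,0],[30,11],[34,0],[38,16],[42,0]]
[[16,16],[24,0],[30,11],[34,0],[38,16],[42,0],[44,12],[45,0]]
[[16,16],[24,0],[30,11],[34,0],[38,16],[42,0],[44,12],[45,0]]
[[16,16],[24,0],[30,11],[34,0],[38,16],[42,0],[44,12],[45,0]]
[[16,16],[24,0],[30,11],[34,7],[38,16],[42,0],[44,12],[45,0]]
[[16,16],[24,0],[30,11],[34,7],[38,16],[42,0],[44,12],[45,0],[48,10],[49,0]]
[[16,16],[24,0],[26,13],[34,7],[38,16],[42,0],[44,12],[45,0],[48,10],[49,0]]
[[16,16],[24,10],[26,13],[34,7],[38,16],[42,0],[44,12],[45,0],[48,10],[49,0]]
[[16,16],[24,10],[26,19],[29,13],[34,7],[38,16],[42,0],[44,12],[45,0],[48,10],[49,0]]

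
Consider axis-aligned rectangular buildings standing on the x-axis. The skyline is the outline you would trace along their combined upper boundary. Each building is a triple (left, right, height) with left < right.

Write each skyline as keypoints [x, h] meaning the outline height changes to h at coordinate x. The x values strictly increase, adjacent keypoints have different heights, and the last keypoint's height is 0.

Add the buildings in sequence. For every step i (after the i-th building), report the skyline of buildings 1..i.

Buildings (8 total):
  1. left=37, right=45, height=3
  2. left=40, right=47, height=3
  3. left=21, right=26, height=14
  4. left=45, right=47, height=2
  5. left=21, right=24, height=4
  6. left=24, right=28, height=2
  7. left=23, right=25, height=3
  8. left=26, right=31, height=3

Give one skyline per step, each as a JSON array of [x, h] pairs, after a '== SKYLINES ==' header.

== SKYLINES ==
[[37,3],[45,0]]
[[37,3],[47,0]]
[[21,14],[26,0],[37,3],[47,0]]
[[21,14],[26,0],[37,3],[47,0]]
[[21,14],[26,0],[37,3],[47,0]]
[[21,14],[26,2],[28,0],[37,3],[47,0]]
[[21,14],[26,2],[28,0],[37,3],[47,0]]
[[21,14],[26,3],[31,0],[37,3],[47,0]]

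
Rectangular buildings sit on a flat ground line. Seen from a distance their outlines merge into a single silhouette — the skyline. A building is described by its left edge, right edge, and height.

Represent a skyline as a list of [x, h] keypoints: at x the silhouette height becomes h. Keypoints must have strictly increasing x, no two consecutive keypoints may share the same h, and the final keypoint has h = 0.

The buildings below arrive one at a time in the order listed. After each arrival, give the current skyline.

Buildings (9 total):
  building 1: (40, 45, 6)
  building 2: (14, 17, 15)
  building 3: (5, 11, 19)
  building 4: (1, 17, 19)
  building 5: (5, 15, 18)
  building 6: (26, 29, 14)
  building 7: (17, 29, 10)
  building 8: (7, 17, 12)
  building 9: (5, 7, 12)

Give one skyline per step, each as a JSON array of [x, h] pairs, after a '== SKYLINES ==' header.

== SKYLINES ==
[[40,6],[45,0]]
[[14,15],[17,0],[40,6],[45,0]]
[[5,19],[11,0],[14,15],[17,0],[40,6],[45,0]]
[[1,19],[17,0],[40,6],[45,0]]
[[1,19],[17,0],[40,6],[45,0]]
[[1,19],[17,0],[26,14],[29,0],[40,6],[45,0]]
[[1,19],[17,10],[26,14],[29,0],[40,6],[45,0]]
[[1,19],[17,10],[26,14],[29,0],[40,6],[45,0]]
[[1,19],[17,10],[26,14],[29,0],[40,6],[45,0]]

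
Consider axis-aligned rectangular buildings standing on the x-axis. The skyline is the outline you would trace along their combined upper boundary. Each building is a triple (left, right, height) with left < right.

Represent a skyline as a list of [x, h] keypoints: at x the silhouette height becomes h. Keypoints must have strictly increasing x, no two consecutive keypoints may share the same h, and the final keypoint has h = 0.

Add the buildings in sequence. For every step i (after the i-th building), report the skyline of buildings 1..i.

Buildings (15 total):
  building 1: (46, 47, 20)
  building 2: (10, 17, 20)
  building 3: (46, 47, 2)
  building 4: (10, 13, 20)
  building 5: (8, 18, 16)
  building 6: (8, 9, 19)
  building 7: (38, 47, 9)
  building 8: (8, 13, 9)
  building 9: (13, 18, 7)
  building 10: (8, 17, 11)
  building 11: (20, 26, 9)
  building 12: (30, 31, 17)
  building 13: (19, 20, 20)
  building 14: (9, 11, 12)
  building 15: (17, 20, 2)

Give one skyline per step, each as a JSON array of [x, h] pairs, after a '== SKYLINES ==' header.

== SKYLINES ==
[[46,20],[47,0]]
[[10,20],[17,0],[46,20],[47,0]]
[[10,20],[17,0],[46,20],[47,0]]
[[10,20],[17,0],[46,20],[47,0]]
[[8,16],[10,20],[17,16],[18,0],[46,20],[47,0]]
[[8,19],[9,16],[10,20],[17,16],[18,0],[46,20],[47,0]]
[[8,19],[9,16],[10,20],[17,16],[18,0],[38,9],[46,20],[47,0]]
[[8,19],[9,16],[10,20],[17,16],[18,0],[38,9],[46,20],[47,0]]
[[8,19],[9,16],[10,20],[17,16],[18,0],[38,9],[46,20],[47,0]]
[[8,19],[9,16],[10,20],[17,16],[18,0],[38,9],[46,20],[47,0]]
[[8,19],[9,16],[10,20],[17,16],[18,0],[20,9],[26,0],[38,9],[46,20],[47,0]]
[[8,19],[9,16],[10,20],[17,16],[18,0],[20,9],[26,0],[30,17],[31,0],[38,9],[46,20],[47,0]]
[[8,19],[9,16],[10,20],[17,16],[18,0],[19,20],[20,9],[26,0],[30,17],[31,0],[38,9],[46,20],[47,0]]
[[8,19],[9,16],[10,20],[17,16],[18,0],[19,20],[20,9],[26,0],[30,17],[31,0],[38,9],[46,20],[47,0]]
[[8,19],[9,16],[10,20],[17,16],[18,2],[19,20],[20,9],[26,0],[30,17],[31,0],[38,9],[46,20],[47,0]]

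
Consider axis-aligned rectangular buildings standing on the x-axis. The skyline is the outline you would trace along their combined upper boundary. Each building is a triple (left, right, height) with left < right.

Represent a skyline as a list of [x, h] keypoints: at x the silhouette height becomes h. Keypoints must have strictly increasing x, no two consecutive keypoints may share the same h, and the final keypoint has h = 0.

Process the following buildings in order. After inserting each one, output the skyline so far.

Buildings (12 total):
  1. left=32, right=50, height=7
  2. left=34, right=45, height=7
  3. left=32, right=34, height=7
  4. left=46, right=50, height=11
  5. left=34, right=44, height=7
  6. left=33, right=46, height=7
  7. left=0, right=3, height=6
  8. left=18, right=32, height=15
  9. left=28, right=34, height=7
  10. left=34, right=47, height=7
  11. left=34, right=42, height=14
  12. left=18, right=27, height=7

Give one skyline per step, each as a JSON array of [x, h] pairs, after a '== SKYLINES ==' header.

== SKYLINES ==
[[32,7],[50,0]]
[[32,7],[50,0]]
[[32,7],[50,0]]
[[32,7],[46,11],[50,0]]
[[32,7],[46,11],[50,0]]
[[32,7],[46,11],[50,0]]
[[0,6],[3,0],[32,7],[46,11],[50,0]]
[[0,6],[3,0],[18,15],[32,7],[46,11],[50,0]]
[[0,6],[3,0],[18,15],[32,7],[46,11],[50,0]]
[[0,6],[3,0],[18,15],[32,7],[46,11],[50,0]]
[[0,6],[3,0],[18,15],[32,7],[34,14],[42,7],[46,11],[50,0]]
[[0,6],[3,0],[18,15],[32,7],[34,14],[42,7],[46,11],[50,0]]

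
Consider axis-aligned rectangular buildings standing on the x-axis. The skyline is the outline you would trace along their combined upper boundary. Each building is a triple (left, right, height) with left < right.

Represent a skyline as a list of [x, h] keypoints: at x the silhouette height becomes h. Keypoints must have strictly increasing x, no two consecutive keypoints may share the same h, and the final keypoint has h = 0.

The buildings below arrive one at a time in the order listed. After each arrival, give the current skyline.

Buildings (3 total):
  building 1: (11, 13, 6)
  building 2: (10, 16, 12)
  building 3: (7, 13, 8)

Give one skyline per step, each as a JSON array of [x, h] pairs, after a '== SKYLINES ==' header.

== SKYLINES ==
[[11,6],[13,0]]
[[10,12],[16,0]]
[[7,8],[10,12],[16,0]]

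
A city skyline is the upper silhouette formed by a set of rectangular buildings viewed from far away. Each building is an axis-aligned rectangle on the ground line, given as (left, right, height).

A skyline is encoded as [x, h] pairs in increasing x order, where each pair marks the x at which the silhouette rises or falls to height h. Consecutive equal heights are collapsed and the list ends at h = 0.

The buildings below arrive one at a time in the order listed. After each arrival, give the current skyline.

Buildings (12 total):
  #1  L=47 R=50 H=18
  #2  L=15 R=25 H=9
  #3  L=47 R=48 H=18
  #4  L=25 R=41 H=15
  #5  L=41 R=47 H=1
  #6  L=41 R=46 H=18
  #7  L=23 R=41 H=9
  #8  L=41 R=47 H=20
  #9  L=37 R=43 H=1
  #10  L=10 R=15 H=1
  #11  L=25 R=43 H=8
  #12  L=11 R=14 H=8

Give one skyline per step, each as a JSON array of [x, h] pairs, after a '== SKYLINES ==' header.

== SKYLINES ==
[[47,18],[50,0]]
[[15,9],[25,0],[47,18],[50,0]]
[[15,9],[25,0],[47,18],[50,0]]
[[15,9],[25,15],[41,0],[47,18],[50,0]]
[[15,9],[25,15],[41,1],[47,18],[50,0]]
[[15,9],[25,15],[41,18],[46,1],[47,18],[50,0]]
[[15,9],[25,15],[41,18],[46,1],[47,18],[50,0]]
[[15,9],[25,15],[41,20],[47,18],[50,0]]
[[15,9],[25,15],[41,20],[47,18],[50,0]]
[[10,1],[15,9],[25,15],[41,20],[47,18],[50,0]]
[[10,1],[15,9],[25,15],[41,20],[47,18],[50,0]]
[[10,1],[11,8],[14,1],[15,9],[25,15],[41,20],[47,18],[50,0]]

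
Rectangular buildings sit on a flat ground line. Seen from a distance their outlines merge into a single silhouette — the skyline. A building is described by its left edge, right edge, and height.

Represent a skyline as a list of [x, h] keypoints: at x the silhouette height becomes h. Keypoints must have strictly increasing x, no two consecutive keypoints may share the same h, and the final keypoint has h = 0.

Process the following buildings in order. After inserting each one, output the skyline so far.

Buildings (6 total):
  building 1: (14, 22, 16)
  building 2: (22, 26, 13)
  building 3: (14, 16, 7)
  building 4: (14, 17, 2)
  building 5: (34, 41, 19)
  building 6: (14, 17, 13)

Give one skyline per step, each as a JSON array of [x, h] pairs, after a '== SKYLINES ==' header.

== SKYLINES ==
[[14,16],[22,0]]
[[14,16],[22,13],[26,0]]
[[14,16],[22,13],[26,0]]
[[14,16],[22,13],[26,0]]
[[14,16],[22,13],[26,0],[34,19],[41,0]]
[[14,16],[22,13],[26,0],[34,19],[41,0]]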